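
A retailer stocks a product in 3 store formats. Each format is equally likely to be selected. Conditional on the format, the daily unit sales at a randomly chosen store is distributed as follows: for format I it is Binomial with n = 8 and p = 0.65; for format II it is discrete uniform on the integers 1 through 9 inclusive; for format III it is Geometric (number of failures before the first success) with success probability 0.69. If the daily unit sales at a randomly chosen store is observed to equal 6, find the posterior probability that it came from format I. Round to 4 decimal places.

0.6984

Likelihoods P(X=6 | ·): I: 0.258687; II: 0.111111; III: 0.000612378.
Posterior ∝ prior × likelihood. Numerator for I: 0.333333·0.258687 = 0.0862289.
Normalizing constant: 0.333333·0.258687 + 0.333333·0.111111 + 0.333333·0.000612378 = 0.12347.
P(I | observation) = 0.0862289 / 0.12347 = 0.698379.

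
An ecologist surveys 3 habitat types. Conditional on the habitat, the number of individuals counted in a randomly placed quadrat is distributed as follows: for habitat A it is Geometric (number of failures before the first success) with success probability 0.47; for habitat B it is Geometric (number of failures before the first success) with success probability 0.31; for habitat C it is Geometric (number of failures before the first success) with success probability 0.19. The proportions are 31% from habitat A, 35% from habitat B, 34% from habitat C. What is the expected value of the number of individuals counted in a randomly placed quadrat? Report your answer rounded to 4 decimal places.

Component means — A: 1.12766; B: 2.22581; C: 4.26316.
E[X] = 0.31·1.12766 + 0.35·2.22581 + 0.34·4.26316 = 2.57808.

2.5781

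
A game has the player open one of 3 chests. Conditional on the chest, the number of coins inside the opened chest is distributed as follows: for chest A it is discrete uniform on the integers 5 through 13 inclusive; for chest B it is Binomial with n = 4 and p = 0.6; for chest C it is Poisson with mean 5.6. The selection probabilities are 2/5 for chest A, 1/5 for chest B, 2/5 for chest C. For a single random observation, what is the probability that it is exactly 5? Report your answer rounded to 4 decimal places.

0.1123

Conditional on each chest, P(X = 5): A: 0.111111; B: 0; C: 0.169711.
By total probability, P(X = 5) = 0.4·0.111111 + 0.2·0 + 0.4·0.169711 = 0.112329.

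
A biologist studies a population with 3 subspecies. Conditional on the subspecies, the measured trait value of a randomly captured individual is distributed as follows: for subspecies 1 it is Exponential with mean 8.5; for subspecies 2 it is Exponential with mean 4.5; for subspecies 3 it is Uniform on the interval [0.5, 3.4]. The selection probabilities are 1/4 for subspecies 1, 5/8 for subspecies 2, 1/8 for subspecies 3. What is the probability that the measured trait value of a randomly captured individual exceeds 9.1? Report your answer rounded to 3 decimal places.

Conditional on each subspecies, P(X > 9.1): 1: 0.342807; 2: 0.132361; 3: 0.
By total probability, P(X > 9.1) = 0.25·0.342807 + 0.625·0.132361 + 0.125·0 = 0.168427.

0.168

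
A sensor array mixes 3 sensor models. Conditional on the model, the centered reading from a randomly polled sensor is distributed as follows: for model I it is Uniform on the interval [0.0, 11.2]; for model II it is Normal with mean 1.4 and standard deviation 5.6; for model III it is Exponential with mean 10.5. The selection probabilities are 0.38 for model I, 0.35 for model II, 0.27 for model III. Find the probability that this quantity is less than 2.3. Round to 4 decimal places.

0.3285

Conditional on each model, P(X < 2.3): I: 0.205357; II: 0.563841; III: 0.196717.
By total probability, P(X < 2.3) = 0.38·0.205357 + 0.35·0.563841 + 0.27·0.196717 = 0.328493.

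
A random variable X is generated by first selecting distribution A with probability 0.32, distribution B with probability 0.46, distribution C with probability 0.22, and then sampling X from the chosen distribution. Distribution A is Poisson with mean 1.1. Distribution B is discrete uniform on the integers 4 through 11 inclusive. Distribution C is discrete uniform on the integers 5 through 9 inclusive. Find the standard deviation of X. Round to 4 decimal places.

3.4223

Per component, A: μ=1.1, E[X²]=2.31; B: μ=7.5, E[X²]=61.5; C: μ=7, E[X²]=51.
E[X] = 0.32·1.1 + 0.46·7.5 + 0.22·7 = 5.342.
E[X²] = 0.32·2.31 + 0.46·61.5 + 0.22·51 = 40.2492.
Var(X) = E[X²] − (E[X])² = 40.2492 − 28.537 = 11.7122.
SD(X) = √11.7122 = 3.42231.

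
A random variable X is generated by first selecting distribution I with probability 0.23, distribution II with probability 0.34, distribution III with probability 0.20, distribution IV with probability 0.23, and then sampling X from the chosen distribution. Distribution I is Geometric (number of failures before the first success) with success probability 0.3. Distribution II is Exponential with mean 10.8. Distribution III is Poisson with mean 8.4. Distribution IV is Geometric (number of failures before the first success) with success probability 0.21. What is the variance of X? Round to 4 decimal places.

59.9082

Per component, I: μ=2.33333, E[X²]=13.2222; II: μ=10.8, E[X²]=233.28; III: μ=8.4, E[X²]=78.96; IV: μ=3.7619, E[X²]=32.0658.
E[X] = 0.23·2.33333 + 0.34·10.8 + 0.2·8.4 + 0.23·3.7619 = 6.7539.
E[X²] = 0.23·13.2222 + 0.34·233.28 + 0.2·78.96 + 0.23·32.0658 = 105.523.
Var(X) = E[X²] − (E[X])² = 105.523 − 45.6152 = 59.9082.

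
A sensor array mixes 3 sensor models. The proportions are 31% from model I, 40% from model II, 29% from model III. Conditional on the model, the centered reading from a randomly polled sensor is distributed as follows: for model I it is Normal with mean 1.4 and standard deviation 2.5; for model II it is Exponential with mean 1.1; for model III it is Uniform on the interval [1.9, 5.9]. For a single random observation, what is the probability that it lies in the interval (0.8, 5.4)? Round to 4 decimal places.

0.6115

Conditional on each model, P(0.8 < X < 5.4): I: 0.540036; II: 0.475846; III: 0.875.
By total probability, P(0.8 < X < 5.4) = 0.31·0.540036 + 0.4·0.475846 + 0.29·0.875 = 0.611499.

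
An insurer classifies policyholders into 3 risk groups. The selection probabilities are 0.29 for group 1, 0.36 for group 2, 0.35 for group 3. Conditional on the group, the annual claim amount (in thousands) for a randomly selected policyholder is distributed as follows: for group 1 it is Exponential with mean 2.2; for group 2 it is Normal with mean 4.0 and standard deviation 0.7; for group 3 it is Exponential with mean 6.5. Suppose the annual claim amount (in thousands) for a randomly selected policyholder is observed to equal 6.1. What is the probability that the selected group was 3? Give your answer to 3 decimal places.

0.667

Likelihoods f(6.1 | ·): 1: 0.0284052; 2: 0.00633121; 3: 0.0601891.
Posterior ∝ prior × likelihood. Numerator for 3: 0.35·0.0601891 = 0.0210662.
Normalizing constant: 0.29·0.0284052 + 0.36·0.00633121 + 0.35·0.0601891 = 0.0315829.
P(3 | observation) = 0.0210662 / 0.0315829 = 0.667012.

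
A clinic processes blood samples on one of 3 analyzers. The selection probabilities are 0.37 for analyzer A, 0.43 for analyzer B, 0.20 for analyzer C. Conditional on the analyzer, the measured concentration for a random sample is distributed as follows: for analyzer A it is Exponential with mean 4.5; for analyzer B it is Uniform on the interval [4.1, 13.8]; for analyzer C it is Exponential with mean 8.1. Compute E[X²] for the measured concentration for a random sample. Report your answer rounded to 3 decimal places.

79.045

For each component E[X²] = Var + (mean)², giving A: 40.5; B: 87.9433; C: 131.22.
Overall E[X²] = 0.37·40.5 + 0.43·87.9433 + 0.2·131.22 = 79.0446.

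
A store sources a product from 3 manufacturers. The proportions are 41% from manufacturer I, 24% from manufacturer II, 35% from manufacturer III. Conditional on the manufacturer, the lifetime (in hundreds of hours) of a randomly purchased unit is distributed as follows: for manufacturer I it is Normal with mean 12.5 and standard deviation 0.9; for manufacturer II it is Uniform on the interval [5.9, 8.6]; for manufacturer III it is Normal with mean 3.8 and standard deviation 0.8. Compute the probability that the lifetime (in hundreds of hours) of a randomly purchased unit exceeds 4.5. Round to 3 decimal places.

Conditional on each manufacturer, P(X > 4.5): I: 1; II: 1; III: 0.190787.
By total probability, P(X > 4.5) = 0.41·1 + 0.24·1 + 0.35·0.190787 = 0.716775.

0.717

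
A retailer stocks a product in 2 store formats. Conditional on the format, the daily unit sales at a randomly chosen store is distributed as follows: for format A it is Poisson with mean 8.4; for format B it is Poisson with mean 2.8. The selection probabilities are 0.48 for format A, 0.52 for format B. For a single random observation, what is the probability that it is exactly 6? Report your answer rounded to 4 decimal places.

Conditional on each format, P(X = 6): A: 0.109716; B: 0.0406997.
By total probability, P(X = 6) = 0.48·0.109716 + 0.52·0.0406997 = 0.0738275.

0.0738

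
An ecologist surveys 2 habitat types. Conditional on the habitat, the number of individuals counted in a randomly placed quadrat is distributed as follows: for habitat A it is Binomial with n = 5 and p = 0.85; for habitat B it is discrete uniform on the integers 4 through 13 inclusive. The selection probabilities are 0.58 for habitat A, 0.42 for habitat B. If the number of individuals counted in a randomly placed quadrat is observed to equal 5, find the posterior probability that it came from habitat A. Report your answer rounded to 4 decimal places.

Likelihoods P(X=5 | ·): A: 0.443705; B: 0.1.
Posterior ∝ prior × likelihood. Numerator for A: 0.58·0.443705 = 0.257349.
Normalizing constant: 0.58·0.443705 + 0.42·0.1 = 0.299349.
P(A | observation) = 0.257349 / 0.299349 = 0.859696.

0.8597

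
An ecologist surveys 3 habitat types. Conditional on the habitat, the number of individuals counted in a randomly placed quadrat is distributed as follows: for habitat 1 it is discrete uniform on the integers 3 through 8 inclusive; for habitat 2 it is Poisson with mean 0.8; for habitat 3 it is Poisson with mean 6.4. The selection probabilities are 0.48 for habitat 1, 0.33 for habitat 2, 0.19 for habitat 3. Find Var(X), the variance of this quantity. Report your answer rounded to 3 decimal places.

Per component, 1: μ=5.5, E[X²]=33.1667; 2: μ=0.8, E[X²]=1.44; 3: μ=6.4, E[X²]=47.36.
E[X] = 0.48·5.5 + 0.33·0.8 + 0.19·6.4 = 4.12.
E[X²] = 0.48·33.1667 + 0.33·1.44 + 0.19·47.36 = 25.3936.
Var(X) = E[X²] − (E[X])² = 25.3936 − 16.9744 = 8.4192.

8.419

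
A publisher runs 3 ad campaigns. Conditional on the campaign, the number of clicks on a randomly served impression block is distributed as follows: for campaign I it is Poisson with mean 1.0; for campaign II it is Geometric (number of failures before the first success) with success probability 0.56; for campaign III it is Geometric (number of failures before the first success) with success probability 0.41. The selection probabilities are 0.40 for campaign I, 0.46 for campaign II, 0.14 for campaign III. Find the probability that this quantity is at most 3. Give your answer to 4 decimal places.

0.9582

Conditional on each campaign, P(X ≤ 3): I: 0.981012; II: 0.962519; III: 0.878826.
By total probability, P(X ≤ 3) = 0.4·0.981012 + 0.46·0.962519 + 0.14·0.878826 = 0.958199.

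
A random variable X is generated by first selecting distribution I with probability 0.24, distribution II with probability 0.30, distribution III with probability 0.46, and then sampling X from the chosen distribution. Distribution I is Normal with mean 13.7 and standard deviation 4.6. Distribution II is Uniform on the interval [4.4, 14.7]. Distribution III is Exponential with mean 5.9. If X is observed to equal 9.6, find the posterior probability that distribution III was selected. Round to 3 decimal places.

Likelihoods f(9.6 | ·): I: 0.0582969; II: 0.0970874; III: 0.0333042.
Posterior ∝ prior × likelihood. Numerator for III: 0.46·0.0333042 = 0.0153199.
Normalizing constant: 0.24·0.0582969 + 0.3·0.0970874 + 0.46·0.0333042 = 0.0584374.
P(III | observation) = 0.0153199 / 0.0584374 = 0.26216.

0.262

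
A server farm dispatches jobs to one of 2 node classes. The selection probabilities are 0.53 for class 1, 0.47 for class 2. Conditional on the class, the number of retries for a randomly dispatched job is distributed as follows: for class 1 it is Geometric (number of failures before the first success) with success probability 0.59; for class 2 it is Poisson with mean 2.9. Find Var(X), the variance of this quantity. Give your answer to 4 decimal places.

3.1985

Per component, 1: μ=0.694915, E[X²]=1.66073; 2: μ=2.9, E[X²]=11.31.
E[X] = 0.53·0.694915 + 0.47·2.9 = 1.73131.
E[X²] = 0.53·1.66073 + 0.47·11.31 = 6.19589.
Var(X) = E[X²] − (E[X])² = 6.19589 − 2.99742 = 3.19847.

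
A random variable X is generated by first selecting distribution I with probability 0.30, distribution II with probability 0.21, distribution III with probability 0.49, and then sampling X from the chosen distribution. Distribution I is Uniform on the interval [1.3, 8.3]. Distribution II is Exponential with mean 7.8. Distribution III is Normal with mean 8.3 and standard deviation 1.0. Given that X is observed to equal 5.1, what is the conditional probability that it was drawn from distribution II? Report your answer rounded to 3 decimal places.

Likelihoods f(5.1 | ·): I: 0.142857; II: 0.066672; III: 0.00238409.
Posterior ∝ prior × likelihood. Numerator for II: 0.21·0.066672 = 0.0140011.
Normalizing constant: 0.3·0.142857 + 0.21·0.066672 + 0.49·0.00238409 = 0.0580265.
P(II | observation) = 0.0140011 / 0.0580265 = 0.241289.

0.241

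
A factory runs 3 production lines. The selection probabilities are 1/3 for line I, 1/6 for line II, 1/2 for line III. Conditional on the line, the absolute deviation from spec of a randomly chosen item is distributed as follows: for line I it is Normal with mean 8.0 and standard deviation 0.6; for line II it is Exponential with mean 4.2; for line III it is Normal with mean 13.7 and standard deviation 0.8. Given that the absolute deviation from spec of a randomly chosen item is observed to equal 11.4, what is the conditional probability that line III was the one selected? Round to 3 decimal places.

0.603

Likelihoods f(11.4 | ·): I: 7.07815e-08; II: 0.0157743; III: 0.00799765.
Posterior ∝ prior × likelihood. Numerator for III: 0.5·0.00799765 = 0.00399883.
Normalizing constant: 0.333333·7.07815e-08 + 0.166667·0.0157743 + 0.5·0.00799765 = 0.00662791.
P(III | observation) = 0.00399883 / 0.00662791 = 0.603332.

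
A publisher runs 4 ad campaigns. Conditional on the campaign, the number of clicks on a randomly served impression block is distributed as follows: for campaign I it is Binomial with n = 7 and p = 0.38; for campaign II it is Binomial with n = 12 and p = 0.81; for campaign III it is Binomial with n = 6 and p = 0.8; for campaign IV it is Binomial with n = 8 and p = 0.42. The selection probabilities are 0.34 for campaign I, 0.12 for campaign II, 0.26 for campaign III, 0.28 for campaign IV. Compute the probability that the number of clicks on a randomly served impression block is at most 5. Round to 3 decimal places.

Conditional on each campaign, P(X ≤ 5): I: 0.985788; II: 0.00287084; III: 0.737856; IV: 0.936632.
By total probability, P(X ≤ 5) = 0.34·0.985788 + 0.12·0.00287084 + 0.26·0.737856 + 0.28·0.936632 = 0.789612.

0.790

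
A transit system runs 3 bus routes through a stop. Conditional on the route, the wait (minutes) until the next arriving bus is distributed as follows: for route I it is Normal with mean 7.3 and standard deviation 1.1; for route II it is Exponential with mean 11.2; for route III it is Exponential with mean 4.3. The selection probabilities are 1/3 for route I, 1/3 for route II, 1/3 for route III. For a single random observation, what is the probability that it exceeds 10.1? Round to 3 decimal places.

0.169

Conditional on each route, P(X > 10.1): I: 0.00545678; II: 0.405844; III: 0.0954801.
By total probability, P(X > 10.1) = 0.333333·0.00545678 + 0.333333·0.405844 + 0.333333·0.0954801 = 0.168927.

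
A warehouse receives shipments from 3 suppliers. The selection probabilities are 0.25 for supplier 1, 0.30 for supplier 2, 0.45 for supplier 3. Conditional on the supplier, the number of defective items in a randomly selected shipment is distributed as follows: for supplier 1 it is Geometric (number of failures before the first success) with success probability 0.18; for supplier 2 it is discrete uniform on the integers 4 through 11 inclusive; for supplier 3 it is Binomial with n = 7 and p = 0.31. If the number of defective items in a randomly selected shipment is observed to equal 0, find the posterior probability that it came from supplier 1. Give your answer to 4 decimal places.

0.5732

Likelihoods P(X=0 | ·): 1: 0.18; 2: 0; 3: 0.0744635.
Posterior ∝ prior × likelihood. Numerator for 1: 0.25·0.18 = 0.045.
Normalizing constant: 0.25·0.18 + 0.3·0 + 0.45·0.0744635 = 0.0785086.
P(1 | observation) = 0.045 / 0.0785086 = 0.573186.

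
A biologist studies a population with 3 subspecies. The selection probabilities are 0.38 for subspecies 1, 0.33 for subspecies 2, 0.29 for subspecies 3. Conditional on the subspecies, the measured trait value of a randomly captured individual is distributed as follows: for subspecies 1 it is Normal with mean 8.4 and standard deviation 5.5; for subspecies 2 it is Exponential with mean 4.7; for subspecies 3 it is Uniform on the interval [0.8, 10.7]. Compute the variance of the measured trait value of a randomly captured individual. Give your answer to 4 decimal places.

23.7494

Per component, 1: μ=8.4, E[X²]=100.81; 2: μ=4.7, E[X²]=44.18; 3: μ=5.75, E[X²]=41.23.
E[X] = 0.38·8.4 + 0.33·4.7 + 0.29·5.75 = 6.4105.
E[X²] = 0.38·100.81 + 0.33·44.18 + 0.29·41.23 = 64.8439.
Var(X) = E[X²] − (E[X])² = 64.8439 − 41.0945 = 23.7494.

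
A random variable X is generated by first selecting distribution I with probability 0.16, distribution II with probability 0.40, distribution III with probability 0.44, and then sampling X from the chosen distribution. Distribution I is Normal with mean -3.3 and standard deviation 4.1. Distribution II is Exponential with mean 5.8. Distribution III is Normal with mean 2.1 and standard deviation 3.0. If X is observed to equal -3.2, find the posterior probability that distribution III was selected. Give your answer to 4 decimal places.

0.4412

Likelihoods f(-3.2 | ·): I: 0.0972741; II: 0; III: 0.0279285.
Posterior ∝ prior × likelihood. Numerator for III: 0.44·0.0279285 = 0.0122886.
Normalizing constant: 0.16·0.0972741 + 0.4·0 + 0.44·0.0279285 = 0.0278524.
P(III | observation) = 0.0122886 / 0.0278524 = 0.441203.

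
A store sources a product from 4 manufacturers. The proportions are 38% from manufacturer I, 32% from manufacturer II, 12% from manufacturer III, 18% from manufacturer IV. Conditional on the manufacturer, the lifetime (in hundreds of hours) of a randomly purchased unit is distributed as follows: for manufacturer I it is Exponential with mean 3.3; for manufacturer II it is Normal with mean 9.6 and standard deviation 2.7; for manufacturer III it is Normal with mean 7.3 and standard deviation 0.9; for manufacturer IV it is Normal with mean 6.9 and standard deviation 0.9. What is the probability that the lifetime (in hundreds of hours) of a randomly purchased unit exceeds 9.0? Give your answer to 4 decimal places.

0.2183

Conditional on each manufacturer, P(X > 9.0): I: 0.0653974; II: 0.58793; III: 0.0294534; IV: 0.00981533.
By total probability, P(X > 9.0) = 0.38·0.0653974 + 0.32·0.58793 + 0.12·0.0294534 + 0.18·0.00981533 = 0.21829.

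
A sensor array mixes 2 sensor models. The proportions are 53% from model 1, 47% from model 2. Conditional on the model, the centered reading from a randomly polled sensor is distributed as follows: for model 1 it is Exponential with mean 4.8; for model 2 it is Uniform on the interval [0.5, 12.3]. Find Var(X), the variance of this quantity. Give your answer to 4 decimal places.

18.3025

Per component, 1: μ=4.8, E[X²]=46.08; 2: μ=6.4, E[X²]=52.5633.
E[X] = 0.53·4.8 + 0.47·6.4 = 5.552.
E[X²] = 0.53·46.08 + 0.47·52.5633 = 49.1272.
Var(X) = E[X²] − (E[X])² = 49.1272 − 30.8247 = 18.3025.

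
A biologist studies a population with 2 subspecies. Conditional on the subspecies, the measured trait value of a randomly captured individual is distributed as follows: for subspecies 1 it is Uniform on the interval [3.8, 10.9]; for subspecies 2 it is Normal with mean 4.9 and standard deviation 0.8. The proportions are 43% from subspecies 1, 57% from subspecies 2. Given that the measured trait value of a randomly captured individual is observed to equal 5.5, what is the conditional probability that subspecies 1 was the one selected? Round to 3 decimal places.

0.220

Likelihoods f(5.5 | ·): 1: 0.140845; 2: 0.376422.
Posterior ∝ prior × likelihood. Numerator for 1: 0.43·0.140845 = 0.0605634.
Normalizing constant: 0.43·0.140845 + 0.57·0.376422 = 0.275124.
P(1 | observation) = 0.0605634 / 0.275124 = 0.220131.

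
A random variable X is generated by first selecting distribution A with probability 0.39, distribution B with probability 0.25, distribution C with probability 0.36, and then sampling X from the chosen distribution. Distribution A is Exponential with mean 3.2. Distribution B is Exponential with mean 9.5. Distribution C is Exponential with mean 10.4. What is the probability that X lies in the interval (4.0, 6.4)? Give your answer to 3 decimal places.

0.146

Conditional on each component, P(4.0 < X < 6.4): A: 0.15117; B: 0.146529; C: 0.140279.
By total probability, P(4.0 < X < 6.4) = 0.39·0.15117 + 0.25·0.146529 + 0.36·0.140279 = 0.146089.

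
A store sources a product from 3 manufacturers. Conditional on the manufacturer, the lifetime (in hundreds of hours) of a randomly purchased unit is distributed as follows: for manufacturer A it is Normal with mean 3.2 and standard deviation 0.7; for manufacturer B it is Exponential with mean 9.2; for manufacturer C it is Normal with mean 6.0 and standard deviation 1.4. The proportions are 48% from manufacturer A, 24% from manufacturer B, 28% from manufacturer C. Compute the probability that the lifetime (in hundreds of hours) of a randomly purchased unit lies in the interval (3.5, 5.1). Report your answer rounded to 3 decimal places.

0.247

Conditional on each manufacturer, P(3.5 < X < 5.1): A: 0.330797; B: 0.109117; C: 0.223086.
By total probability, P(3.5 < X < 5.1) = 0.48·0.330797 + 0.24·0.109117 + 0.28·0.223086 = 0.247435.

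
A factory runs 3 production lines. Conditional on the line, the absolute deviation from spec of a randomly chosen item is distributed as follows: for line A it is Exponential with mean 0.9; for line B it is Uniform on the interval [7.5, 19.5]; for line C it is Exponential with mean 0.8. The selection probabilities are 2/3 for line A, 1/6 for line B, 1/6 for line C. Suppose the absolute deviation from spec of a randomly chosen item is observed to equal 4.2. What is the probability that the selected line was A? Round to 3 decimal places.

Likelihoods f(4.2 | ·): A: 0.0104484; B: 0; C: 0.0065594.
Posterior ∝ prior × likelihood. Numerator for A: 0.666667·0.0104484 = 0.0069656.
Normalizing constant: 0.666667·0.0104484 + 0.166667·0 + 0.166667·0.0065594 = 0.00805883.
P(A | observation) = 0.0069656 / 0.00805883 = 0.864344.

0.864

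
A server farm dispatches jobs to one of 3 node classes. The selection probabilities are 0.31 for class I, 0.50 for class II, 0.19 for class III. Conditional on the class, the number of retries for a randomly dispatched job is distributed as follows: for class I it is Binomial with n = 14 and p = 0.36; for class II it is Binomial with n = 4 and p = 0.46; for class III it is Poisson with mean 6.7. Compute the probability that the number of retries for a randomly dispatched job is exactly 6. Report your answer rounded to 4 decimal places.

Conditional on each class, P(X = 6): I: 0.183997; II: 0; III: 0.154648.
By total probability, P(X = 6) = 0.31·0.183997 + 0.5·0 + 0.19·0.154648 = 0.086422.

0.0864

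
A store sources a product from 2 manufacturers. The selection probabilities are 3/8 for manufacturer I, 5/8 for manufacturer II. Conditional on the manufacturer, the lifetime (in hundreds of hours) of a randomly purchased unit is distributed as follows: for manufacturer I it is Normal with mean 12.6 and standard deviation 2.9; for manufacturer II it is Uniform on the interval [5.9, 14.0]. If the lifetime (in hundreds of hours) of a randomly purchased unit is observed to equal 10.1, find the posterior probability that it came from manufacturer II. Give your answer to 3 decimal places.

Likelihoods f(10.1 | ·): I: 0.0948716; II: 0.123457.
Posterior ∝ prior × likelihood. Numerator for II: 0.625·0.123457 = 0.0771605.
Normalizing constant: 0.375·0.0948716 + 0.625·0.123457 = 0.112737.
P(II | observation) = 0.0771605 / 0.112737 = 0.684427.

0.684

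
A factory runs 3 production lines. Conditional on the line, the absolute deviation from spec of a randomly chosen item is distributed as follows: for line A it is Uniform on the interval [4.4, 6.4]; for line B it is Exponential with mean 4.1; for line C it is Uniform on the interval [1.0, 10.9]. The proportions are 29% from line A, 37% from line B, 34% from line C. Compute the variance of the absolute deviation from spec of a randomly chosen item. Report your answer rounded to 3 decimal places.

9.735

Per component, A: μ=5.4, E[X²]=29.4933; B: μ=4.1, E[X²]=33.62; C: μ=5.95, E[X²]=43.57.
E[X] = 0.29·5.4 + 0.37·4.1 + 0.34·5.95 = 5.106.
E[X²] = 0.29·29.4933 + 0.37·33.62 + 0.34·43.57 = 35.8063.
Var(X) = E[X²] − (E[X])² = 35.8063 − 26.0712 = 9.73503.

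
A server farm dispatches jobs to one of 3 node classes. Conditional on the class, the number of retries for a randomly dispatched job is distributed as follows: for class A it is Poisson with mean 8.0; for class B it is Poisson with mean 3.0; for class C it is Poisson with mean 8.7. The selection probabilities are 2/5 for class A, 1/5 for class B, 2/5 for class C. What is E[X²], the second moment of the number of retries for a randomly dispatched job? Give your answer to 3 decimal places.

For each component E[X²] = Var + (mean)², giving A: 72; B: 12; C: 84.39.
Overall E[X²] = 0.4·72 + 0.2·12 + 0.4·84.39 = 64.956.

64.956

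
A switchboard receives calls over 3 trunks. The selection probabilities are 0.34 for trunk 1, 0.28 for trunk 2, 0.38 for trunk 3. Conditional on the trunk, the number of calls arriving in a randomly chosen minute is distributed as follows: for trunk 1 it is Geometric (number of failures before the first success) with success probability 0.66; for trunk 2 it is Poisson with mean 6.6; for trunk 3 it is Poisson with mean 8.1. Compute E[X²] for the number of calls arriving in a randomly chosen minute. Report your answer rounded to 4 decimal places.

For each component E[X²] = Var + (mean)², giving 1: 1.04591; 2: 50.16; 3: 73.71.
Overall E[X²] = 0.34·1.04591 + 0.28·50.16 + 0.38·73.71 = 42.4102.

42.4102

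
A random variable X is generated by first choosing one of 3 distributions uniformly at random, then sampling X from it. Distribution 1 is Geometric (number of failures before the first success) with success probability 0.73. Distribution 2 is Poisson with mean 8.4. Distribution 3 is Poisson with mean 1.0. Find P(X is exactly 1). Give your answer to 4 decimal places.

Conditional on each component, P(X = 1): 1: 0.1971; 2: 0.00188889; 3: 0.367879.
By total probability, P(X = 1) = 0.333333·0.1971 + 0.333333·0.00188889 + 0.333333·0.367879 = 0.188956.

0.1890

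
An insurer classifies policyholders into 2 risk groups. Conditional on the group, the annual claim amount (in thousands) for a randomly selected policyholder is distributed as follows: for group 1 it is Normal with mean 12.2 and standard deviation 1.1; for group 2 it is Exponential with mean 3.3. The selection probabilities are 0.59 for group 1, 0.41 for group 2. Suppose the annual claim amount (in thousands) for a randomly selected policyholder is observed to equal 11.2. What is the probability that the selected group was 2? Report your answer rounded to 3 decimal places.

0.029

Likelihoods f(11.2 | ·): 1: 0.239915; 2: 0.0101746.
Posterior ∝ prior × likelihood. Numerator for 2: 0.41·0.0101746 = 0.00417158.
Normalizing constant: 0.59·0.239915 + 0.41·0.0101746 = 0.145721.
P(2 | observation) = 0.00417158 / 0.145721 = 0.0286271.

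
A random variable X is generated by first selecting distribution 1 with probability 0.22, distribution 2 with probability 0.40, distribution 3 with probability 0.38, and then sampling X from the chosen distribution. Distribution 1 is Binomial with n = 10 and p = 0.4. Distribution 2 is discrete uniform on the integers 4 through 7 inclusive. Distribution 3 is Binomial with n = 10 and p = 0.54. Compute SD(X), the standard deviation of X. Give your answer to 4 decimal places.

Per component, 1: μ=4, E[X²]=18.4; 2: μ=5.5, E[X²]=31.5; 3: μ=5.4, E[X²]=31.644.
E[X] = 0.22·4 + 0.4·5.5 + 0.38·5.4 = 5.132.
E[X²] = 0.22·18.4 + 0.4·31.5 + 0.38·31.644 = 28.6727.
Var(X) = E[X²] − (E[X])² = 28.6727 − 26.3374 = 2.3353.
SD(X) = √2.3353 = 1.52817.

1.5282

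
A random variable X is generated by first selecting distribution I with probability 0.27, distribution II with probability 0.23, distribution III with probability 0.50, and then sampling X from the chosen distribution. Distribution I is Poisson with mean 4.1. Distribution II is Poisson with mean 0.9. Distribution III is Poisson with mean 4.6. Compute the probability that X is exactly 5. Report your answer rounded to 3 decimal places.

Conditional on each component, P(X = 5): I: 0.160004; II: 0.00200063; III: 0.172526.
By total probability, P(X = 5) = 0.27·0.160004 + 0.23·0.00200063 + 0.5·0.172526 = 0.129924.

0.130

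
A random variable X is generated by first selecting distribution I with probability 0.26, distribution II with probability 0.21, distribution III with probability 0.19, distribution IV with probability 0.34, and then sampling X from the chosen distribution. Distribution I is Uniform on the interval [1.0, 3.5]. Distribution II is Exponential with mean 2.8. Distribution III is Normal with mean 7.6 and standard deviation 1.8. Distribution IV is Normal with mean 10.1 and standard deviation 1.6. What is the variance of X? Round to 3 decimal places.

15.274

Per component, I: μ=2.25, E[X²]=5.58333; II: μ=2.8, E[X²]=15.68; III: μ=7.6, E[X²]=61; IV: μ=10.1, E[X²]=104.57.
E[X] = 0.26·2.25 + 0.21·2.8 + 0.19·7.6 + 0.34·10.1 = 6.051.
E[X²] = 0.26·5.58333 + 0.21·15.68 + 0.19·61 + 0.34·104.57 = 51.8883.
Var(X) = E[X²] − (E[X])² = 51.8883 − 36.6146 = 15.2737.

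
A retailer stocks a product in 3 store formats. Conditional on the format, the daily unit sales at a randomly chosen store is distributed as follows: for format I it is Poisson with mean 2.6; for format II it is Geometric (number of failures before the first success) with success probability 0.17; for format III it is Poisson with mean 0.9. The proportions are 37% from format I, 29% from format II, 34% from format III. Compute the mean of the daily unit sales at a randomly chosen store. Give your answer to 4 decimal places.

Component means — I: 2.6; II: 4.88235; III: 0.9.
E[X] = 0.37·2.6 + 0.29·4.88235 + 0.34·0.9 = 2.68388.

2.6839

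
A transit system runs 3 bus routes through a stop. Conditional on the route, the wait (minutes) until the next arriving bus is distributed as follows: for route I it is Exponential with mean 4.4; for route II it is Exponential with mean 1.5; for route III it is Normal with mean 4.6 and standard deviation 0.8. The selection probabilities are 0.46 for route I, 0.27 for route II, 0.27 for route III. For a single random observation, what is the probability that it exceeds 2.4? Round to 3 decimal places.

Conditional on each route, P(X > 2.4): I: 0.579578; II: 0.201897; III: 0.99702.
By total probability, P(X > 2.4) = 0.46·0.579578 + 0.27·0.201897 + 0.27·0.99702 = 0.590314.

0.590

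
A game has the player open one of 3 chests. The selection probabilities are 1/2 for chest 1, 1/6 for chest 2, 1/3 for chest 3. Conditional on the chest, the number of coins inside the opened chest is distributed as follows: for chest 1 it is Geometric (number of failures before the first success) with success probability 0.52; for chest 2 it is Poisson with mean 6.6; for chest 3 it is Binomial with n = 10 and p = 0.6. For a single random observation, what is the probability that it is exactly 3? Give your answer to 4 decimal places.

Conditional on each chest, P(X = 3): 1: 0.0575078; 2: 0.0651834; 3: 0.0424673.
By total probability, P(X = 3) = 0.5·0.0575078 + 0.166667·0.0651834 + 0.333333·0.0424673 = 0.0537736.

0.0538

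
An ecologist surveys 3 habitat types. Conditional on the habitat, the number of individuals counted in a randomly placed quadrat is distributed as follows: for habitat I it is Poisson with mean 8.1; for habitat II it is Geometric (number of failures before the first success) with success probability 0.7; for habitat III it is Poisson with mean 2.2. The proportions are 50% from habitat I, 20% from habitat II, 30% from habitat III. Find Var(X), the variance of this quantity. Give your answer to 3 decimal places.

16.127

Per component, I: μ=8.1, E[X²]=73.71; II: μ=0.428571, E[X²]=0.795918; III: μ=2.2, E[X²]=7.04.
E[X] = 0.5·8.1 + 0.2·0.428571 + 0.3·2.2 = 4.79571.
E[X²] = 0.5·73.71 + 0.2·0.795918 + 0.3·7.04 = 39.1262.
Var(X) = E[X²] − (E[X])² = 39.1262 − 22.9989 = 16.1273.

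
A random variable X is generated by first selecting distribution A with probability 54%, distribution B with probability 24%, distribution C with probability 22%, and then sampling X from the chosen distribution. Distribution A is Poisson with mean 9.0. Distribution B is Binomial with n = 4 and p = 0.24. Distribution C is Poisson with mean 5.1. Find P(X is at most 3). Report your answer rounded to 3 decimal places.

Conditional on each component, P(X ≤ 3): A: 0.0212265; B: 0.996682; C: 0.251268.
By total probability, P(X ≤ 3) = 0.54·0.0212265 + 0.24·0.996682 + 0.22·0.251268 = 0.305945.

0.306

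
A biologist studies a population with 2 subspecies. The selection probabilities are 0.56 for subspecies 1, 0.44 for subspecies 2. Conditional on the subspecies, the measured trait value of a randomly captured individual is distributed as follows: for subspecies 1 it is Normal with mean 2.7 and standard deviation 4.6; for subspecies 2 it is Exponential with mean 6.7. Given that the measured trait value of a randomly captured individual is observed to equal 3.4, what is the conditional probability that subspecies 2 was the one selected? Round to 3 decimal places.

Likelihoods f(3.4 | ·): 1: 0.0857282; 2: 0.0898539.
Posterior ∝ prior × likelihood. Numerator for 2: 0.44·0.0898539 = 0.0395357.
Normalizing constant: 0.56·0.0857282 + 0.44·0.0898539 = 0.0875435.
P(2 | observation) = 0.0395357 / 0.0875435 = 0.451612.

0.452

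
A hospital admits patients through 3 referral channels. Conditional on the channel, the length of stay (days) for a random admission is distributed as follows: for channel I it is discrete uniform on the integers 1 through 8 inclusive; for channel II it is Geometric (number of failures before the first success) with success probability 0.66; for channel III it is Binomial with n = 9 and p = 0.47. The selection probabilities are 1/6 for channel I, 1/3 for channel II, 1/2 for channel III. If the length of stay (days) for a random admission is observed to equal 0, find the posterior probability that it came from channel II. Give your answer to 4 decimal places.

Likelihoods P(X=0 | ·): I: 0; II: 0.66; III: 0.00329976.
Posterior ∝ prior × likelihood. Numerator for II: 0.333333·0.66 = 0.22.
Normalizing constant: 0.166667·0 + 0.333333·0.66 + 0.5·0.00329976 = 0.22165.
P(II | observation) = 0.22 / 0.22165 = 0.992556.

0.9926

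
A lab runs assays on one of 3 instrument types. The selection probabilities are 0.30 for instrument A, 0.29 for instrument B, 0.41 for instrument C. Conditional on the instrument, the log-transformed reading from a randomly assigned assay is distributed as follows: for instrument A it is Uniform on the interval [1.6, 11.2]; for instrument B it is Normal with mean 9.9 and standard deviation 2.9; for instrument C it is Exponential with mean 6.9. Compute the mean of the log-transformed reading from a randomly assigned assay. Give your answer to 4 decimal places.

7.6200

Component means — A: 6.4; B: 9.9; C: 6.9.
E[X] = 0.3·6.4 + 0.29·9.9 + 0.41·6.9 = 7.62.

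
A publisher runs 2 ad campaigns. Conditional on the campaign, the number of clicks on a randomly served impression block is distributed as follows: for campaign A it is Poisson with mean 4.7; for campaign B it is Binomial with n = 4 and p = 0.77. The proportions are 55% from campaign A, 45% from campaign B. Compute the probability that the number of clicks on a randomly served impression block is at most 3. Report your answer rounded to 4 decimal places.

Conditional on each campaign, P(X ≤ 3): A: 0.309684; B: 0.64847.
By total probability, P(X ≤ 3) = 0.55·0.309684 + 0.45·0.64847 = 0.462137.

0.4621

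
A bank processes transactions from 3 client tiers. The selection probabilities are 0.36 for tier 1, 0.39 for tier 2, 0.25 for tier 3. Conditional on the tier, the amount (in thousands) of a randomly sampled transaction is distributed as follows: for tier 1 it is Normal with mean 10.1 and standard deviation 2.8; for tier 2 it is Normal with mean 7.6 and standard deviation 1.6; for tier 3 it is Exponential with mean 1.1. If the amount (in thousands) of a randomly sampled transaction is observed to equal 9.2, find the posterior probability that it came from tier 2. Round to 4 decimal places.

Likelihoods f(9.2 | ·): 1: 0.135306; 2: 0.151232; 3: 0.000211995.
Posterior ∝ prior × likelihood. Numerator for 2: 0.39·0.151232 = 0.0589804.
Normalizing constant: 0.36·0.135306 + 0.39·0.151232 + 0.25·0.000211995 = 0.107744.
P(2 | observation) = 0.0589804 / 0.107744 = 0.547414.

0.5474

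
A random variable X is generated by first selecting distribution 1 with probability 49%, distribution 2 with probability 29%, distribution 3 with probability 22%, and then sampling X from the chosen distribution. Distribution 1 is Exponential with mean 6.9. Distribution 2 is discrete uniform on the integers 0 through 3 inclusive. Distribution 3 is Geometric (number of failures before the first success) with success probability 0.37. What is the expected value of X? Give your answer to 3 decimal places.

4.191

Component means — 1: 6.9; 2: 1.5; 3: 1.7027.
E[X] = 0.49·6.9 + 0.29·1.5 + 0.22·1.7027 = 4.19059.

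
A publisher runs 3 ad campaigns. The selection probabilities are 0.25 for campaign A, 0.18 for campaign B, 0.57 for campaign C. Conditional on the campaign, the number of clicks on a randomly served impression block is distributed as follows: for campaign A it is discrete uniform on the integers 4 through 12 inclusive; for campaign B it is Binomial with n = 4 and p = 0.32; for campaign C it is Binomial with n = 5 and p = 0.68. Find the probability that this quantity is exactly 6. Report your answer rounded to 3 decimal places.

0.028

Conditional on each campaign, P(X = 6): A: 0.111111; B: 0; C: 0.
By total probability, P(X = 6) = 0.25·0.111111 + 0.18·0 + 0.57·0 = 0.0277778.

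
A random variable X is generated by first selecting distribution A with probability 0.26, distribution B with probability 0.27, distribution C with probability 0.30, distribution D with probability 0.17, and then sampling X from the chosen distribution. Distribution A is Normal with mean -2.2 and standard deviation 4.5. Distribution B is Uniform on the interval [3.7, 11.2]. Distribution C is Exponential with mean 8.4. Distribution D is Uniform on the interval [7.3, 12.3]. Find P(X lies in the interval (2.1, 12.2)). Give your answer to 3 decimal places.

Conditional on each component, P(2.1 < X < 12.2): A: 0.168961; B: 1; C: 0.544788; D: 0.98.
By total probability, P(2.1 < X < 12.2) = 0.26·0.168961 + 0.27·1 + 0.3·0.544788 + 0.17·0.98 = 0.643966.

0.644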